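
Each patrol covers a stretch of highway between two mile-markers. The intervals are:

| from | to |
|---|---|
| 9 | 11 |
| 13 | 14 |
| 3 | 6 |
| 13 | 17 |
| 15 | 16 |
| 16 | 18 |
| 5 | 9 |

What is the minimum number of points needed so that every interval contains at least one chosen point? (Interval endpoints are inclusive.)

4

Process intervals by earliest right end; each time one isn't hit yet, stab at its right endpoint.
By right end: [3,6]  [5,9]  [9,11]  [13,14]  [15,16]  [13,17]  [16,18]
[3,6] uncovered → point at 6; [9,11] uncovered → point at 11; [13,14] uncovered → point at 14; [15,16] uncovered → point at 16.
Points: 6, 11, 14, 16 (4 total).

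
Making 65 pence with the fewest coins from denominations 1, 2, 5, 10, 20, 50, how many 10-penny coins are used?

65 = 1×50 + 1×10 + 1×5
Count of 10: 1

1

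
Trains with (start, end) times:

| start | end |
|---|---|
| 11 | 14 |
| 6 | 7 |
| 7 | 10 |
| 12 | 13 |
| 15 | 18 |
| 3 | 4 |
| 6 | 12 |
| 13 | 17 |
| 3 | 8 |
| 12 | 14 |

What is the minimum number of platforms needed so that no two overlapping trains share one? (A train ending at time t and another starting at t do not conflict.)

Events (time:±→running): 3:+→1 3:+→2 4:-→1 6:+→2 6:+→3 … peak 3.

3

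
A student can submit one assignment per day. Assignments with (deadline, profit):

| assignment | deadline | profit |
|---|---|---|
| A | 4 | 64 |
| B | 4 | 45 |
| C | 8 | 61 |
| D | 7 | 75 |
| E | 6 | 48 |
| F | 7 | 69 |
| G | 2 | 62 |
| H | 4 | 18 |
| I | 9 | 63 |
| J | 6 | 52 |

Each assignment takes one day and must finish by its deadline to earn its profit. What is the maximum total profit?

Profit order: D=75 F=69 A=64 I=63 G=62 C=61 J=52 E=48 B=45 H=18
Assign: D→slot 7, F→slot 6, A→slot 4, I→slot 9, G→slot 2, C→slot 8, J→slot 5, E→slot 3, B→slot 1, H skipped.
Slots: [1:B] [2:G] [3:E] [4:A] [5:J] [6:F] [7:D] [8:C] [9:I]
Profit = 45 + 62 + 48 + 64 + 52 + 69 + 75 + 61 + 63 = 539

539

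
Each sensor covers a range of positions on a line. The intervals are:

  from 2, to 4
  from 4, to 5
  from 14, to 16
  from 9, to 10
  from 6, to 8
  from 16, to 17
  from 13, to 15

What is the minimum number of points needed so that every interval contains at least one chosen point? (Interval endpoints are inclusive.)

Sorted: [2,4] [4,5] [6,8] [9,10] [13,15] [14,16] [16,17]
{[2,4],[4,5]} hit by 4; {[6,8]} hit by 8; {[9,10]} hit by 10; {[13,15],[14,16]} hit by 15; {[16,17]} hit by 17.
Points: 4, 8, 10, 15, 17 (5 total).

5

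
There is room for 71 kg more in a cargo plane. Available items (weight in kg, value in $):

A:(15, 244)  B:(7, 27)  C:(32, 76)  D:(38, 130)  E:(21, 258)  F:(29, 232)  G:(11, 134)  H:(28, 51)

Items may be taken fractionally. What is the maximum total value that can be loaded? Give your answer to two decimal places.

828.00

Greedy by value/weight ratio, highest first.
Ratios (sorted): A 16.27, E 12.29, G 12.18, F 8.00, B 3.86, D 3.42, C 2.38, H 1.82
take A (15 @ 244); take E (21 @ 258); take G (11 @ 134); take 24/29 of F → 192.00. Capacity used 71/71.
Total value = 828.00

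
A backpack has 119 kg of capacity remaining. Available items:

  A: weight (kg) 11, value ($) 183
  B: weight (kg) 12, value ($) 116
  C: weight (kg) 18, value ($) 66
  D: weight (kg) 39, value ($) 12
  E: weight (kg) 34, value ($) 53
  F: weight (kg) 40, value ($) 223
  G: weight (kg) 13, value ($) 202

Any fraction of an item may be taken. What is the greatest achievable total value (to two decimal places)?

828.97

Ratios (sorted): A 16.64, G 15.54, B 9.67, F 5.58, C 3.67, E 1.56, D 0.31
take A (11 @ 183); take G (13 @ 202); take B (12 @ 116); take F (40 @ 223); take C (18 @ 66); take 25/34 of E → 38.97. Capacity used 119/119.
Total value = 828.97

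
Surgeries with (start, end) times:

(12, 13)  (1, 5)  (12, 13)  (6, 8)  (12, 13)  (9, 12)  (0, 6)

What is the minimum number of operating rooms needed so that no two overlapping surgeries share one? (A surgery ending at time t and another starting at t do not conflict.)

3

The answer is the maximum number of intervals overlapping at any instant.
Events (time:±→running): 0:+→1 1:+→2 5:-→1 6:-→0 6:+→1 8:-→0 9:+→1 12:-→0 12:+→1 12:+→2 12:+→3 … peak 3.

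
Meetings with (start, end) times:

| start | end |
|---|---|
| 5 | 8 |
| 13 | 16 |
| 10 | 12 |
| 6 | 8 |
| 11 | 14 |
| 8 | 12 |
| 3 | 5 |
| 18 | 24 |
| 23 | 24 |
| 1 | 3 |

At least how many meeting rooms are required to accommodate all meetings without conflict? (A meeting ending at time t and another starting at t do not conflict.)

Count concurrent intervals with a sweep; the peak is the room count.
Events (time:±→running): 1:+→1 3:-→0 3:+→1 5:-→0 5:+→1 6:+→2 8:-→1 8:-→0 8:+→1 10:+→2 11:+→3 … peak 3.

3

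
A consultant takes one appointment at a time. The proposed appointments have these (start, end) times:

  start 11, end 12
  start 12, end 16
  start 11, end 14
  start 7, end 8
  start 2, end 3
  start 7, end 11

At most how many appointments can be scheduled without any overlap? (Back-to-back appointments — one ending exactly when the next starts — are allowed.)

4

Greedy by earliest finish: after sorting by end time, pick each interval compatible with the last pick.
By end time: (2,3), (7,8), (7,11), (11,12), (11,14), (12,16).
Pick (2,3); next start ≥ 3 → (7,8); next start ≥ 8 → (11,12); next start ≥ 12 → (12,16).
Selected 4 appointments.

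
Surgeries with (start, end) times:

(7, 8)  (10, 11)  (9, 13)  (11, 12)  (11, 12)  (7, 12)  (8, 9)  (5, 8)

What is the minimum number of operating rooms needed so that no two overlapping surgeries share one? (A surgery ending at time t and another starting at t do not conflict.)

4

Events (time:±→running): 5:+→1 7:+→2 7:+→3 8:-→2 8:-→1 8:+→2 9:-→1 9:+→2 10:+→3 11:-→2 11:+→3 11:+→4 … peak 4.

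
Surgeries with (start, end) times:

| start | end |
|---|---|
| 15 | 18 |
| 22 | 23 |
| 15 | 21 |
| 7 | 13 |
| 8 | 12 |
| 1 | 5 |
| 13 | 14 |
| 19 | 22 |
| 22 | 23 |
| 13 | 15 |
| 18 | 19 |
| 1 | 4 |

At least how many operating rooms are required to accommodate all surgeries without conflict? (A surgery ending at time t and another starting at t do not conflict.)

The answer is the maximum number of intervals overlapping at any instant.
starts: [1, 1, 7, 8, 13, 13, 15, 15, 18, 19, 22, 22]
ends:   [4, 5, 12, 13, 14, 15, 18, 19, 21, 22, 23, 23]
s1→1 s1→2  — peak 2.

2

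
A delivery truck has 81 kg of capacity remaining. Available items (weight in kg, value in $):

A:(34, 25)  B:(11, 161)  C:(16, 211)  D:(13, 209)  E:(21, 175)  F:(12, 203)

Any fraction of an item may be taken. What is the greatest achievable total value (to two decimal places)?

Order: F (203/12=16.92) > D (209/13=16.08) > B (161/11=14.64) > C (211/16=13.19) > E (175/21=8.33) > A (25/34=0.74)
Fill: take F (12 @ 203) → take D (13 @ 209) → take B (11 @ 161) → take C (16 @ 211) → take E (21 @ 175) → take 8/34 of A → 5.88; 81/81 used.
Total value = 964.88

964.88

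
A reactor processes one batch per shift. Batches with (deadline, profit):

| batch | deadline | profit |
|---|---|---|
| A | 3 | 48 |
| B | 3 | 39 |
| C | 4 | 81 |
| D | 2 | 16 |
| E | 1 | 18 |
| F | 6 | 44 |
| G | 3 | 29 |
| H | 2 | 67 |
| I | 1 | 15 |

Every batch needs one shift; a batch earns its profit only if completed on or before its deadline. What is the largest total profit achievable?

279

By profit: C(d4,81), H(d2,67), A(d3,48), F(d6,44), B(d3,39), G(d3,29), E(d1,18), D(d2,16), I(d1,15)
C→slot 4; H→slot 2; A→slot 3; F→slot 6; B→slot 1; G skipped; E skipped; D skipped; I skipped.
Profit = 39 + 67 + 48 + 81 + 44 = 279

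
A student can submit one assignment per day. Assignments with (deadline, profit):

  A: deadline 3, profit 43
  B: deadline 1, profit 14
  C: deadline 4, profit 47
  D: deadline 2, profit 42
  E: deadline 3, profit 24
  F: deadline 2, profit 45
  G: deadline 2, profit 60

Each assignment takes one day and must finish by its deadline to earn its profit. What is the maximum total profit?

195

Profit order: G=60 C=47 F=45 A=43 D=42 E=24 B=14
Assign: G→slot 2, C→slot 4, F→slot 1, A→slot 3, D skipped, E skipped, B skipped.
Slots: [1:F] [2:G] [3:A] [4:C]
Profit = 45 + 60 + 43 + 47 = 195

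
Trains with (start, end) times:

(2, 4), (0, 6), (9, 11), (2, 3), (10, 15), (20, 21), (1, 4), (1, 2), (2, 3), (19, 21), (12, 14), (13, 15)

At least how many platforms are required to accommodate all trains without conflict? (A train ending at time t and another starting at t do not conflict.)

The answer is the maximum number of intervals overlapping at any instant.
Events (time:±→running): 0:+→1 1:+→2 1:+→3 2:-→2 2:+→3 2:+→4 2:+→5 … peak 5.

5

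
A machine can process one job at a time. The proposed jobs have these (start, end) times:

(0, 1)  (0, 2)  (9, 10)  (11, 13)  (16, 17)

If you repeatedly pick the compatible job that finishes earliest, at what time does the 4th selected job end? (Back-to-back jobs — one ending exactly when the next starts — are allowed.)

17

By end time: (0,1), (0,2), (9,10), (11,13), (16,17).
Pick (0,1); next start ≥ 1 → (9,10); next start ≥ 10 → (11,13); next start ≥ 13 → (16,17).
Selected: (0,1) (9,10) (11,13) (16,17)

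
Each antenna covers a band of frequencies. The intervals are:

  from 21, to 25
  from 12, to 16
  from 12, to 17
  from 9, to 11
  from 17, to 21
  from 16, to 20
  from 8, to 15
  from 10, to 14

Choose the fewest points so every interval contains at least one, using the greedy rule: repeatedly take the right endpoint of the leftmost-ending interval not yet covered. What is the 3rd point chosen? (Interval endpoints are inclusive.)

21

Process intervals by earliest right end; each time one isn't hit yet, stab at its right endpoint.
By right end: [9,11]  [10,14]  [8,15]  [12,16]  [12,17]  [16,20]  [17,21]  [21,25]
[9,11] uncovered → point at 11; [12,16] uncovered → point at 16; [17,21] uncovered → point at 21.
Points: 11, 16, 21 (3 total).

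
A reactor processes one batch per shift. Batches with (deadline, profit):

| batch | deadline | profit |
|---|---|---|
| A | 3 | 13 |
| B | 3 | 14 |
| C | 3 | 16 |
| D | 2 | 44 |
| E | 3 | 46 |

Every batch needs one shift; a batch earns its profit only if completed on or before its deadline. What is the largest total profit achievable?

106

Sort by profit descending; place each in the latest free slot ≤ its deadline.
Profit order: E=46 D=44 C=16 B=14 A=13
Assign: E→slot 3, D→slot 2, C→slot 1, B skipped, A skipped.
Slots: [1:C] [2:D] [3:E]
Profit = 16 + 44 + 46 = 106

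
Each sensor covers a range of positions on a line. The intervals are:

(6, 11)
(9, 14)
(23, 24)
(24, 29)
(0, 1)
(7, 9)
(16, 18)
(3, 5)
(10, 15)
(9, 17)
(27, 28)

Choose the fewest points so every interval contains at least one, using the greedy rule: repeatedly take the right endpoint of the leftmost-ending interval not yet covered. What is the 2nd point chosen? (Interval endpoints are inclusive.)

By right end: [0,1]  [3,5]  [7,9]  [6,11]  [9,14]  [10,15]  [9,17]  [16,18]  [23,24]  [27,28]  [24,29]
[0,1] uncovered → point at 1; [3,5] uncovered → point at 5; [7,9] uncovered → point at 9; [10,15] uncovered → point at 15; [16,18] uncovered → point at 18; [23,24] uncovered → point at 24; [27,28] uncovered → point at 28.
Points: 1, 5, 9, 15, 18, 24, 28 (7 total).

5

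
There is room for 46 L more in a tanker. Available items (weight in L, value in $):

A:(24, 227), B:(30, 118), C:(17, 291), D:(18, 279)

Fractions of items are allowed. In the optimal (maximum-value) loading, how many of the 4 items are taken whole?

Ratios (sorted): C 17.12, D 15.50, A 9.46, B 3.93
take C (17 @ 291); take D (18 @ 279); take 11/24 of A → 104.04. Capacity used 46/46.
2 item(s) taken whole; one partial (take 11/24 of A).

2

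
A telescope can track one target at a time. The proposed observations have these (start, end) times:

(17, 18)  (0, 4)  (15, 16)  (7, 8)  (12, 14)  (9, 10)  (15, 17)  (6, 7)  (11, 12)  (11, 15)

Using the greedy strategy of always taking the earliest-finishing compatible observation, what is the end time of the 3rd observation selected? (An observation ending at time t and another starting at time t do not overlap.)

8

By end time: (0,4), (6,7), (7,8), (9,10), (11,12), (12,14), (11,15), (15,16), (15,17), (17,18).
Pick (0,4); next start ≥ 4 → (6,7); next start ≥ 7 → (7,8); next start ≥ 8 → (9,10); next start ≥ 10 → (11,12); next start ≥ 12 → (12,14); next start ≥ 14 → (15,16); next start ≥ 16 → (17,18).
Selected: (0,4) (6,7) (7,8) (9,10) (11,12) (12,14) (15,16) (17,18)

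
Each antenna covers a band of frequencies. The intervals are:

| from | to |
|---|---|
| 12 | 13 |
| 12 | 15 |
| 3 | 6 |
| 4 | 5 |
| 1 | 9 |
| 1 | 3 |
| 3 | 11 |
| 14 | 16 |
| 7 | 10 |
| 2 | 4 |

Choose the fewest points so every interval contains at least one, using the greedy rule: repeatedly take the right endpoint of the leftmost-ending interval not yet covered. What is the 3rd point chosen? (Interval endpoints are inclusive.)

10

By right end: [1,3]  [2,4]  [4,5]  [3,6]  [1,9]  [7,10]  [3,11]  [12,13]  [12,15]  [14,16]
[1,3] uncovered → point at 3; [4,5] uncovered → point at 5; [7,10] uncovered → point at 10; [12,13] uncovered → point at 13; [14,16] uncovered → point at 16.
Points: 3, 5, 10, 13, 16 (5 total).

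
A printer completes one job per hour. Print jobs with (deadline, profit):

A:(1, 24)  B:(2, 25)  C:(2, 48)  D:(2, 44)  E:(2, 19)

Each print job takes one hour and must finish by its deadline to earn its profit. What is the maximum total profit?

Profit order: C=48 D=44 B=25 A=24 E=19
Assign: C→slot 2, D→slot 1, B skipped, A skipped, E skipped.
Slots: [1:D] [2:C]
Profit = 44 + 48 = 92

92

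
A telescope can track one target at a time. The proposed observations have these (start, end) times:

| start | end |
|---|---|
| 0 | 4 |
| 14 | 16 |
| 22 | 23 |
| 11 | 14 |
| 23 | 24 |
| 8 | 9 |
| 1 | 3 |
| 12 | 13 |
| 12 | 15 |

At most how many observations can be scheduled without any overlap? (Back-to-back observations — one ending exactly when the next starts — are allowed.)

6

Greedy by earliest finish: after sorting by end time, pick each interval compatible with the last pick.
Sorted by end: (1,3)  (0,4)  (8,9)  (12,13)  (11,14)  (12,15)  (14,16)  (22,23)  (23,24)
take (1,3); skip (0,4); take (8,9); take (12,13); skip (11,14); skip (12,15); take (14,16); take (22,23); take (23,24).
Selected 6 observations.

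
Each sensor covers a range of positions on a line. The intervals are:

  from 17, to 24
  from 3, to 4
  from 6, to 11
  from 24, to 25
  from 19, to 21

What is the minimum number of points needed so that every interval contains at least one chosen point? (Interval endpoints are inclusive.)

Sort by right endpoint; whenever an interval is uncovered, place a point at its right end.
By right end: [3,4]  [6,11]  [19,21]  [17,24]  [24,25]
[3,4] uncovered → point at 4; [6,11] uncovered → point at 11; [19,21] uncovered → point at 21; [24,25] uncovered → point at 25.
Points: 4, 11, 21, 25 (4 total).

4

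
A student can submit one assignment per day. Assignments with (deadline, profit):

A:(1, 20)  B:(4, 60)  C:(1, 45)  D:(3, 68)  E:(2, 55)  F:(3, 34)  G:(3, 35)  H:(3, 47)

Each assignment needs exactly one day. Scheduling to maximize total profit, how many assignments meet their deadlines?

Profit order: D=68 B=60 E=55 H=47 C=45 G=35 F=34 A=20
Assign: D→slot 3, B→slot 4, E→slot 2, H→slot 1, C skipped, G skipped, F skipped, A skipped.
Slots: [1:H] [2:E] [3:D] [4:B]
4 of 8 scheduled.

4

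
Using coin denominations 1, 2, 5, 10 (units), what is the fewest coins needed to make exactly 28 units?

5

Greedy: take as many of the largest coin as possible, then repeat with the remainder.
28 = 2×10 + 1×5 + 1×2 + 1×1
Total coins = 2 + 1 + 1 + 1 = 5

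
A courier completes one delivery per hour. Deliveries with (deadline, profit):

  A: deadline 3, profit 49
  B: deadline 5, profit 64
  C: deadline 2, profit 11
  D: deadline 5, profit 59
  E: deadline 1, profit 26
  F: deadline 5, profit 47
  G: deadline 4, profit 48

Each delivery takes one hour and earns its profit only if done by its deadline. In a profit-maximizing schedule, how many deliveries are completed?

5

By profit: B(d5,64), D(d5,59), A(d3,49), G(d4,48), F(d5,47), E(d1,26), C(d2,11)
B→slot 5; D→slot 4; A→slot 3; G→slot 2; F→slot 1; E skipped; C skipped.
5 of 7 scheduled.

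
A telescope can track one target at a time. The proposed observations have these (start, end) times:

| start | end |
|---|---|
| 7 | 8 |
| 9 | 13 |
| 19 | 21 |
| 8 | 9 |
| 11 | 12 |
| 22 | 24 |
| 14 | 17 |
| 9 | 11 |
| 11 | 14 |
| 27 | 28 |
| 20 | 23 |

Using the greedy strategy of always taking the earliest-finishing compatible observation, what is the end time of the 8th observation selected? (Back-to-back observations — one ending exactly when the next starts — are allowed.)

28

Order by finish time; keep every interval that doesn't clash with the previous kept one.
By end time: (7,8), (8,9), (9,11), (11,12), (9,13), (11,14), (14,17), (19,21), (20,23), (22,24), (27,28).
Pick (7,8); next start ≥ 8 → (8,9); next start ≥ 9 → (9,11); next start ≥ 11 → (11,12); next start ≥ 12 → (14,17); next start ≥ 17 → (19,21); next start ≥ 21 → (22,24); next start ≥ 24 → (27,28).
Selected: (7,8) (8,9) (9,11) (11,12) (14,17) (19,21) (22,24) (27,28)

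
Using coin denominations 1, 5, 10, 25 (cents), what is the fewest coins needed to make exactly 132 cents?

8

132 − 5×25→7 − 1×5→2 − 2×1→0
Total coins = 5 + 1 + 2 = 8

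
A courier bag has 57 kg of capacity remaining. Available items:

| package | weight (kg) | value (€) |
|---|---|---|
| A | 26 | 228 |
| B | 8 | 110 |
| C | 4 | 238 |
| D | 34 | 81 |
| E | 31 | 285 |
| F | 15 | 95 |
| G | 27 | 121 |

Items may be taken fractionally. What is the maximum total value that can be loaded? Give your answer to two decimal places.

755.77

Sort by value per unit weight and fill in that order.
Order: C (238/4=59.50) > B (110/8=13.75) > E (285/31=9.19) > A (228/26=8.77) > F (95/15=6.33) > G (121/27=4.48) > D (81/34=2.38)
Fill: take C (4 @ 238) → take B (8 @ 110) → take E (31 @ 285) → take 14/26 of A → 122.77; 57/57 used.
Total value = 755.77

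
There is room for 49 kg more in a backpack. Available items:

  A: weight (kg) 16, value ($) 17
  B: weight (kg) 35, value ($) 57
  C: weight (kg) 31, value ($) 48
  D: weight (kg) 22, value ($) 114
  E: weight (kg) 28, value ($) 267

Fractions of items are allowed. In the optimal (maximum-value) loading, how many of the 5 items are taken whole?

1

Greedy by value/weight ratio, highest first.
Order: E (267/28=9.54) > D (114/22=5.18) > B (57/35=1.63) > C (48/31=1.55) > A (17/16=1.06)
Fill: take E (28 @ 267) → take 21/22 of D → 108.82; 49/49 used.
1 item(s) taken whole; one partial (take 21/22 of D).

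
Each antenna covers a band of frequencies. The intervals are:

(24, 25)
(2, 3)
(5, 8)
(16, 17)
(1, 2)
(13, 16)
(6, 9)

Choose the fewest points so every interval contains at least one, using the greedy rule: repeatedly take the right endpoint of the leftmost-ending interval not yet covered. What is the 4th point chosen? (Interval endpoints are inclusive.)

25

Process intervals by earliest right end; each time one isn't hit yet, stab at its right endpoint.
By right end: [1,2]  [2,3]  [5,8]  [6,9]  [13,16]  [16,17]  [24,25]
[1,2] uncovered → point at 2; [5,8] uncovered → point at 8; [13,16] uncovered → point at 16; [24,25] uncovered → point at 25.
Points: 2, 8, 16, 25 (4 total).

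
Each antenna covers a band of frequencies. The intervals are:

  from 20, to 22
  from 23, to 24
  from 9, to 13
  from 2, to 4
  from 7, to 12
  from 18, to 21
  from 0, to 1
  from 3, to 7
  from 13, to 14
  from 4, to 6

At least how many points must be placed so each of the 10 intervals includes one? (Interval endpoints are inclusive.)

6

Process intervals by earliest right end; each time one isn't hit yet, stab at its right endpoint.
Sorted: [0,1] [2,4] [4,6] [3,7] [7,12] [9,13] [13,14] [18,21] [20,22] [23,24]
{[0,1]} hit by 1; {[2,4],[4,6],[3,7]} hit by 4; {[7,12],[9,13]} hit by 12; {[13,14]} hit by 14; {[18,21],[20,22]} hit by 21; {[23,24]} hit by 24.
Points: 1, 4, 12, 14, 21, 24 (6 total).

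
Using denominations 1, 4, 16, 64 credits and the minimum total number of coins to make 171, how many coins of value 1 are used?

171 − 2×64→43 − 2×16→11 − 2×4→3 − 3×1→0
Count of 1: 3

3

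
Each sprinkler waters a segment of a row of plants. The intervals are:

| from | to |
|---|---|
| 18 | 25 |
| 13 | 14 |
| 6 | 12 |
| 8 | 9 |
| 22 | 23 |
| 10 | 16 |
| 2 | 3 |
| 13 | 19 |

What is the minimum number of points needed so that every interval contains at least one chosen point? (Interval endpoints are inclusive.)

4

Sorted: [2,3] [8,9] [6,12] [13,14] [10,16] [13,19] [22,23] [18,25]
{[2,3]} hit by 3; {[8,9],[6,12]} hit by 9; {[13,14],[10,16],[13,19]} hit by 14; {[22,23],[18,25]} hit by 23.
Points: 3, 9, 14, 23 (4 total).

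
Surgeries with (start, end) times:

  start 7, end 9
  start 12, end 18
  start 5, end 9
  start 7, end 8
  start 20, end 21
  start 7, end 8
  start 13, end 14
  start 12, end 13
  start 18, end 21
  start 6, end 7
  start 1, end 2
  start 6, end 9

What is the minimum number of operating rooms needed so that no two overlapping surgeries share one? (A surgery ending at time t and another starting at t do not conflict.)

The answer is the maximum number of intervals overlapping at any instant.
starts: [1, 5, 6, 6, 7, 7, 7, 12, 12, 13, 18, 20]
ends:   [2, 7, 8, 8, 9, 9, 9, 13, 14, 18, 21, 21]
s1→1 e2→0 s5→1 s6→2 s6→3 e7→2 s7→3 s7→4 s7→5  — peak 5.

5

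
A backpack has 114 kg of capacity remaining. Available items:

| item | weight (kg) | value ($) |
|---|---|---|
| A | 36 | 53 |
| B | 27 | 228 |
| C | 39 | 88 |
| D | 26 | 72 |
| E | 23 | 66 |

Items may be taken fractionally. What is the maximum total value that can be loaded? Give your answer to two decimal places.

451.74

Ratios (sorted): B 8.44, E 2.87, D 2.77, C 2.26, A 1.47
take B (27 @ 228); take E (23 @ 66); take D (26 @ 72); take 38/39 of C → 85.74. Capacity used 114/114.
Total value = 451.74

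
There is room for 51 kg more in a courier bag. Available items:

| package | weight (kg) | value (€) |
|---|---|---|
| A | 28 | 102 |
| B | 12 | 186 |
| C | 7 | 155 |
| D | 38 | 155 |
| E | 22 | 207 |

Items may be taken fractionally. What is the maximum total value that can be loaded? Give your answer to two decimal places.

Order: C (155/7=22.14) > B (186/12=15.50) > E (207/22=9.41) > D (155/38=4.08) > A (102/28=3.64)
Fill: take C (7 @ 155) → take B (12 @ 186) → take E (22 @ 207) → take 10/38 of D → 40.79; 51/51 used.
Total value = 588.79

588.79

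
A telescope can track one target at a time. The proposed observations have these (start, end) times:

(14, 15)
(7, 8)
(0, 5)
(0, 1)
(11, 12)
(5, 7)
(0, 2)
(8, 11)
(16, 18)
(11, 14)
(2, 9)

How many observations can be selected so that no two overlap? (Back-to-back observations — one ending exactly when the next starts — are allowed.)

Order by finish time; keep every interval that doesn't clash with the previous kept one.
By end time: (0,1), (0,2), (0,5), (5,7), (7,8), (2,9), (8,11), (11,12), (11,14), (14,15), (16,18).
Pick (0,1); next start ≥ 1 → (5,7); next start ≥ 7 → (7,8); next start ≥ 8 → (8,11); next start ≥ 11 → (11,12); next start ≥ 12 → (14,15); next start ≥ 15 → (16,18).
Selected 7 observations.

7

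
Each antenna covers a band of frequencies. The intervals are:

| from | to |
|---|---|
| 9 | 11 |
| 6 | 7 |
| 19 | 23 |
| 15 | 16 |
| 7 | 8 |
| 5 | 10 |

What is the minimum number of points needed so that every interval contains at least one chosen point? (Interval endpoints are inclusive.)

Process intervals by earliest right end; each time one isn't hit yet, stab at its right endpoint.
By right end: [6,7]  [7,8]  [5,10]  [9,11]  [15,16]  [19,23]
[6,7] uncovered → point at 7; [9,11] uncovered → point at 11; [15,16] uncovered → point at 16; [19,23] uncovered → point at 23.
Points: 7, 11, 16, 23 (4 total).

4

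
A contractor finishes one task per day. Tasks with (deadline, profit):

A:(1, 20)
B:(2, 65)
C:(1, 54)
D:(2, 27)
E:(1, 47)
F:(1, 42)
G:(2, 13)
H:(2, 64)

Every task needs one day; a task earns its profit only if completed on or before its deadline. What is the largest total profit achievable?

By profit: B(d2,65), H(d2,64), C(d1,54), E(d1,47), F(d1,42), D(d2,27), A(d1,20), G(d2,13)
B→slot 2; H→slot 1; C skipped; E skipped; F skipped; D skipped; A skipped; G skipped.
Profit = 64 + 65 = 129

129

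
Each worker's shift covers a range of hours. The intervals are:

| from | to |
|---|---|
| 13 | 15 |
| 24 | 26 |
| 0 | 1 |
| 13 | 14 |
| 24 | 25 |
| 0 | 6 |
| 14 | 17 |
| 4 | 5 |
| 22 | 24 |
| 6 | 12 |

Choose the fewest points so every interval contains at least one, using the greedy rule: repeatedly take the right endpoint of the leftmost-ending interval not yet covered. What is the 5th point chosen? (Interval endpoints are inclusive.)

24

By right end: [0,1]  [4,5]  [0,6]  [6,12]  [13,14]  [13,15]  [14,17]  [22,24]  [24,25]  [24,26]
[0,1] uncovered → point at 1; [4,5] uncovered → point at 5; [6,12] uncovered → point at 12; [13,14] uncovered → point at 14; [22,24] uncovered → point at 24.
Points: 1, 5, 12, 14, 24 (5 total).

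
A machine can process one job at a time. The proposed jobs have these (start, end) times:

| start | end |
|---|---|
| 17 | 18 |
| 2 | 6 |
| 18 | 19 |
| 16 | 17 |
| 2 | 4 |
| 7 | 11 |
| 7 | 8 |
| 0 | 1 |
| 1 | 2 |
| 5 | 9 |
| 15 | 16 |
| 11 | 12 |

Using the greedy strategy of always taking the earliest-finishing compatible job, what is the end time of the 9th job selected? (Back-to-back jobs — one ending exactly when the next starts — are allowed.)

19

Order by finish time; keep every interval that doesn't clash with the previous kept one.
Sorted by end: (0,1)  (1,2)  (2,4)  (2,6)  (7,8)  (5,9)  (7,11)  (11,12)  (15,16)  (16,17)  (17,18)  (18,19)
take (0,1); take (1,2); take (2,4); skip (2,6); take (7,8); take (11,12); take (15,16); take (16,17); take (17,18); take (18,19).
Selected: (0,1) (1,2) (2,4) (7,8) (11,12) (15,16) (16,17) (17,18) (18,19)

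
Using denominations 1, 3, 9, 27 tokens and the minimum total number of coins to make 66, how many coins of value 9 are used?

Greedy: take as many of the largest coin as possible, then repeat with the remainder.
66 = 2×27 + 1×9 + 1×3
Count of 9: 1

1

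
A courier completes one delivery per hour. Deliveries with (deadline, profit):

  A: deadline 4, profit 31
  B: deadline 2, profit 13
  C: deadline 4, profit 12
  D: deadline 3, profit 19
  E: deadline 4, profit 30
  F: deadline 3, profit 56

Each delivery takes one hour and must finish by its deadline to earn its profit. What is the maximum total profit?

Sort by profit descending; place each in the latest free slot ≤ its deadline.
Profit order: F=56 A=31 E=30 D=19 B=13 C=12
Assign: F→slot 3, A→slot 4, E→slot 2, D→slot 1, B skipped, C skipped.
Slots: [1:D] [2:E] [3:F] [4:A]
Profit = 19 + 30 + 56 + 31 = 136

136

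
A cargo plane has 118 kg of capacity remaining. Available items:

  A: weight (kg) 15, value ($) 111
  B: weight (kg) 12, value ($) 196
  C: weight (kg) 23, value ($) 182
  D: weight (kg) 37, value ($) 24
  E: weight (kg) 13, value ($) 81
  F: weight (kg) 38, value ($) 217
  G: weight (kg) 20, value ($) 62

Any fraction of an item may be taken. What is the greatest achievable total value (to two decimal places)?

Ratios (sorted): B 16.33, C 7.91, A 7.40, E 6.23, F 5.71, G 3.10, D 0.65
take B (12 @ 196); take C (23 @ 182); take A (15 @ 111); take E (13 @ 81); take F (38 @ 217); take 17/20 of G → 52.70. Capacity used 118/118.
Total value = 839.70

839.70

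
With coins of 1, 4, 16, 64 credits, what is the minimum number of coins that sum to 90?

6

90 = 1×64 + 1×16 + 2×4 + 2×1
Total coins = 1 + 1 + 2 + 2 = 6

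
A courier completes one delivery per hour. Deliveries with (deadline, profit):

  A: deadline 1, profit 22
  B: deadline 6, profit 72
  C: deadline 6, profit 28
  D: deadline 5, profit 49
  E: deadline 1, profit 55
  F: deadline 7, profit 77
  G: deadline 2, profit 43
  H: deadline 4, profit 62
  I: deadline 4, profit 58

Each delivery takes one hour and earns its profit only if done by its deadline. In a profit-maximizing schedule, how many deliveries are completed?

7

Take jobs in profit order; each goes to the latest open slot no later than its deadline.
By profit: F(d7,77), B(d6,72), H(d4,62), I(d4,58), E(d1,55), D(d5,49), G(d2,43), C(d6,28), A(d1,22)
F→slot 7; B→slot 6; H→slot 4; I→slot 3; E→slot 1; D→slot 5; G→slot 2; C skipped; A skipped.
7 of 9 scheduled.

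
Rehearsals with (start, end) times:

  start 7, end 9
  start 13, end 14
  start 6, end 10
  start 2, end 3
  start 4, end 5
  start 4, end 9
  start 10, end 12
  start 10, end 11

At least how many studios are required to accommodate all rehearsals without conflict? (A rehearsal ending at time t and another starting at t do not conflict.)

Count concurrent intervals with a sweep; the peak is the room count.
Events (time:±→running): 2:+→1 3:-→0 4:+→1 4:+→2 5:-→1 6:+→2 7:+→3 … peak 3.

3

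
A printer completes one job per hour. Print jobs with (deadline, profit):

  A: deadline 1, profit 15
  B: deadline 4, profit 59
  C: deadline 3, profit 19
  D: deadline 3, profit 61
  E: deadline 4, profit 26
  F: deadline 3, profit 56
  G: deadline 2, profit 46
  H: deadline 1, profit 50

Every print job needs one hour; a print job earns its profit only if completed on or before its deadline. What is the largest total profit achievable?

226

Sort by profit descending; place each in the latest free slot ≤ its deadline.
Profit order: D=61 B=59 F=56 H=50 G=46 E=26 C=19 A=15
Assign: D→slot 3, B→slot 4, F→slot 2, H→slot 1, G skipped, E skipped, C skipped, A skipped.
Slots: [1:H] [2:F] [3:D] [4:B]
Profit = 50 + 56 + 61 + 59 = 226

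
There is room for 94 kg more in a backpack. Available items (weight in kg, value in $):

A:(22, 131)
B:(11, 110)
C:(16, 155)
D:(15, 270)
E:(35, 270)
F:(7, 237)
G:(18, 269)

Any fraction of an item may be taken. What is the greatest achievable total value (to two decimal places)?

1249.29

Sort by value per unit weight and fill in that order.
Order: F (237/7=33.86) > D (270/15=18.00) > G (269/18=14.94) > B (110/11=10.00) > C (155/16=9.69) > E (270/35=7.71) > A (131/22=5.95)
Fill: take F (7 @ 237) → take D (15 @ 270) → take G (18 @ 269) → take B (11 @ 110) → take C (16 @ 155) → take 27/35 of E → 208.29; 94/94 used.
Total value = 1249.29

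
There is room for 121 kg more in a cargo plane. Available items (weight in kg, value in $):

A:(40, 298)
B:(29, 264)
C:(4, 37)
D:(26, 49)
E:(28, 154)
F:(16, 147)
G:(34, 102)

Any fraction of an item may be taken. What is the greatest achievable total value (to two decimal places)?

Order: C (37/4=9.25) > F (147/16=9.19) > B (264/29=9.10) > A (298/40=7.45) > E (154/28=5.50) > G (102/34=3.00) > D (49/26=1.88)
Fill: take C (4 @ 37) → take F (16 @ 147) → take B (29 @ 264) → take A (40 @ 298) → take E (28 @ 154) → take 4/34 of G → 12.00; 121/121 used.
Total value = 912.00

912.00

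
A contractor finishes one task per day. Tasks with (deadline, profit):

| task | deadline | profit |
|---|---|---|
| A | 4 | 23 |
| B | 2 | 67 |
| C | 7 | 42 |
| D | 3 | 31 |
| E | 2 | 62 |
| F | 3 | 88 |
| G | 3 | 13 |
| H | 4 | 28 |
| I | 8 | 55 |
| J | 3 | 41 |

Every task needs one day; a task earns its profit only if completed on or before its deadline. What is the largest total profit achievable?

342

Take jobs in profit order; each goes to the latest open slot no later than its deadline.
By profit: F(d3,88), B(d2,67), E(d2,62), I(d8,55), C(d7,42), J(d3,41), D(d3,31), H(d4,28), A(d4,23), G(d3,13)
F→slot 3; B→slot 2; E→slot 1; I→slot 8; C→slot 7; J skipped; D skipped; H→slot 4; A skipped; G skipped.
Profit = 62 + 67 + 88 + 28 + 42 + 55 = 342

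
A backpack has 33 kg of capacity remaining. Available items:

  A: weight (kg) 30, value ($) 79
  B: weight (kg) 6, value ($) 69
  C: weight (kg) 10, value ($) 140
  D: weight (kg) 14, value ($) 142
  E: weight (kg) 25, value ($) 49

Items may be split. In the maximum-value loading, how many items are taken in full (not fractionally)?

3

Ratios (sorted): C 14.00, B 11.50, D 10.14, A 2.63, E 1.96
take C (10 @ 140); take B (6 @ 69); take D (14 @ 142); take 3/30 of A → 7.90. Capacity used 33/33.
3 item(s) taken whole; one partial (take 3/30 of A).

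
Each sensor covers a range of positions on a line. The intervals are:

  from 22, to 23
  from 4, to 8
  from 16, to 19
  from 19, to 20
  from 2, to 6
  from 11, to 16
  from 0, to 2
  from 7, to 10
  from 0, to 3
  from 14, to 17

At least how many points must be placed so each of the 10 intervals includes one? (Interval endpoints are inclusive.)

5

Sorted: [0,2] [0,3] [2,6] [4,8] [7,10] [11,16] [14,17] [16,19] [19,20] [22,23]
{[0,2],[0,3],[2,6]} hit by 2; {[4,8],[7,10]} hit by 8; {[11,16],[14,17],[16,19]} hit by 16; {[19,20]} hit by 20; {[22,23]} hit by 23.
Points: 2, 8, 16, 20, 23 (5 total).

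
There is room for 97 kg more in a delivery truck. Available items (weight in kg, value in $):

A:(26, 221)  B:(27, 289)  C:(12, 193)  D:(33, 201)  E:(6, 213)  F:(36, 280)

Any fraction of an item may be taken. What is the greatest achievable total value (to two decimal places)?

Greedy by value/weight ratio, highest first.
Order: E (213/6=35.50) > C (193/12=16.08) > B (289/27=10.70) > A (221/26=8.50) > F (280/36=7.78) > D (201/33=6.09)
Fill: take E (6 @ 213) → take C (12 @ 193) → take B (27 @ 289) → take A (26 @ 221) → take 26/36 of F → 202.22; 97/97 used.
Total value = 1118.22

1118.22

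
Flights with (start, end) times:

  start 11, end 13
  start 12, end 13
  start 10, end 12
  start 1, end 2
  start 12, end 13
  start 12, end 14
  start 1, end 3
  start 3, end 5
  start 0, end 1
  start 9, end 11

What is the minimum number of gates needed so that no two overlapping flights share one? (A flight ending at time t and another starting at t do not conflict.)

4

Count concurrent intervals with a sweep; the peak is the room count.
Events (time:±→running): 0:+→1 1:-→0 1:+→1 1:+→2 2:-→1 3:-→0 3:+→1 5:-→0 9:+→1 10:+→2 11:-→1 11:+→2 12:-→1 12:+→2 12:+→3 12:+→4 … peak 4.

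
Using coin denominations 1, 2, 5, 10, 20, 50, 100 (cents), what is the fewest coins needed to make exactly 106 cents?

106 − 1×100→6 − 1×5→1 − 1×1→0
Total coins = 1 + 1 + 1 = 3

3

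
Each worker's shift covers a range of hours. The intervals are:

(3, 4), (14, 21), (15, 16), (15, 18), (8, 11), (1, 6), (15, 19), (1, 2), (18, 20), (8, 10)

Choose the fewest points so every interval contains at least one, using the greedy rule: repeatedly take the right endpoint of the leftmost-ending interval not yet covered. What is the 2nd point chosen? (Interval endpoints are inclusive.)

4

By right end: [1,2]  [3,4]  [1,6]  [8,10]  [8,11]  [15,16]  [15,18]  [15,19]  [18,20]  [14,21]
[1,2] uncovered → point at 2; [3,4] uncovered → point at 4; [8,10] uncovered → point at 10; [15,16] uncovered → point at 16; [18,20] uncovered → point at 20.
Points: 2, 4, 10, 16, 20 (5 total).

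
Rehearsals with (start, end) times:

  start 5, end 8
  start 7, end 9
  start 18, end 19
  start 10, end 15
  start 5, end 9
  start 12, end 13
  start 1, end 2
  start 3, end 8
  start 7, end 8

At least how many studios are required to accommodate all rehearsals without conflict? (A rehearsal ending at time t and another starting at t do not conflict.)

The answer is the maximum number of intervals overlapping at any instant.
Events (time:±→running): 1:+→1 2:-→0 3:+→1 5:+→2 5:+→3 7:+→4 7:+→5 … peak 5.

5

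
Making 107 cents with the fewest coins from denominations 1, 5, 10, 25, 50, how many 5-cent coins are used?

Greedy: take as many of the largest coin as possible, then repeat with the remainder.
107 = 2×50 + 1×5 + 2×1
Count of 5: 1

1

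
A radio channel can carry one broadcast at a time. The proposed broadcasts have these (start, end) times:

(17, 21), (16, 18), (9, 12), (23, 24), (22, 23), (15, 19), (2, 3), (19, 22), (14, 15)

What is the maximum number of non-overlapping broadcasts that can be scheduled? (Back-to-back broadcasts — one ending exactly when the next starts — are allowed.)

By end time: (2,3), (9,12), (14,15), (16,18), (15,19), (17,21), (19,22), (22,23), (23,24).
Pick (2,3); next start ≥ 3 → (9,12); next start ≥ 12 → (14,15); next start ≥ 15 → (16,18); next start ≥ 18 → (19,22); next start ≥ 22 → (22,23); next start ≥ 23 → (23,24).
Selected 7 broadcasts.

7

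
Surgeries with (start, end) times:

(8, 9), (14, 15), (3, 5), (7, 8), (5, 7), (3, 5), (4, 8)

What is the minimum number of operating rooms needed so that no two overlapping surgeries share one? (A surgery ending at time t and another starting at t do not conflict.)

starts: [3, 3, 4, 5, 7, 8, 14]
ends:   [5, 5, 7, 8, 8, 9, 15]
s3→1 s3→2 s4→3  — peak 3.

3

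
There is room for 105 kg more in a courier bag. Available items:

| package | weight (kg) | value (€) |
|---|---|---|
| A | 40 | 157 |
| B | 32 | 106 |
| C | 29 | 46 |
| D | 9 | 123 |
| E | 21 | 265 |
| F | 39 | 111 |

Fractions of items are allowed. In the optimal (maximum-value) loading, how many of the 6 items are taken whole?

Order: D (123/9=13.67) > E (265/21=12.62) > A (157/40=3.92) > B (106/32=3.31) > F (111/39=2.85) > C (46/29=1.59)
Fill: take D (9 @ 123) → take E (21 @ 265) → take A (40 @ 157) → take B (32 @ 106) → take 3/39 of F → 8.54; 105/105 used.
4 item(s) taken whole; one partial (take 3/39 of F).

4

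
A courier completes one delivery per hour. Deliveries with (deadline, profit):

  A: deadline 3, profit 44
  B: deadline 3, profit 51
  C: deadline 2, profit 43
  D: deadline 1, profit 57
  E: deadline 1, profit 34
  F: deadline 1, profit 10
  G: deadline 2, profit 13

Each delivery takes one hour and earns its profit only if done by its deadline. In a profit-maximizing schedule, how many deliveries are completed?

Sort by profit descending; place each in the latest free slot ≤ its deadline.
By profit: D(d1,57), B(d3,51), A(d3,44), C(d2,43), E(d1,34), G(d2,13), F(d1,10)
D→slot 1; B→slot 3; A→slot 2; C skipped; E skipped; G skipped; F skipped.
3 of 7 scheduled.

3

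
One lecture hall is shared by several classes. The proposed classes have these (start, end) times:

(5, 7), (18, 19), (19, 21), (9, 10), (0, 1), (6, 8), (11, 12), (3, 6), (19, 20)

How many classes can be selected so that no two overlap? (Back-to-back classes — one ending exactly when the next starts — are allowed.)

7

By end time: (0,1), (3,6), (5,7), (6,8), (9,10), (11,12), (18,19), (19,20), (19,21).
Pick (0,1); next start ≥ 1 → (3,6); next start ≥ 6 → (6,8); next start ≥ 8 → (9,10); next start ≥ 10 → (11,12); next start ≥ 12 → (18,19); next start ≥ 19 → (19,20).
Selected 7 classes.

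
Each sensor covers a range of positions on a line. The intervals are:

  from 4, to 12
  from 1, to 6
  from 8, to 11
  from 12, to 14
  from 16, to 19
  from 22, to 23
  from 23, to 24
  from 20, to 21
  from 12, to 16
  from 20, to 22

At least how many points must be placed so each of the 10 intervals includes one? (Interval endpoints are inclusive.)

By right end: [1,6]  [8,11]  [4,12]  [12,14]  [12,16]  [16,19]  [20,21]  [20,22]  [22,23]  [23,24]
[1,6] uncovered → point at 6; [8,11] uncovered → point at 11; [12,14] uncovered → point at 14; [16,19] uncovered → point at 19; [20,21] uncovered → point at 21; [22,23] uncovered → point at 23.
Points: 6, 11, 14, 19, 21, 23 (6 total).

6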